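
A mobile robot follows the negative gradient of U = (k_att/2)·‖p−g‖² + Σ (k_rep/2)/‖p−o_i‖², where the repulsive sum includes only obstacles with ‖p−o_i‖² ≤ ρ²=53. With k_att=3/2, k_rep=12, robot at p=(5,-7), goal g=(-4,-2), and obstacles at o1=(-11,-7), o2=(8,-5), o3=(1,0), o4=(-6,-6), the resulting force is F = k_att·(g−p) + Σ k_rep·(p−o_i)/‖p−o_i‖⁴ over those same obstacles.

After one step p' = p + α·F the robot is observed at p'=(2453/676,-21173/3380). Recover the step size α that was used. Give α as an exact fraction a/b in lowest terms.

F_att = 3/2·(g−p) = 3/2·(-9,5) = (-13.5000,7.5000)
o1: d²=256 > ρ²=53 → inactive
o2: d²=13 ≤ ρ²=53; F_rep = 12·(-3,-2)/13² = (-0.2130,-0.1420)
o3: d²=65 > ρ²=53 → inactive
o4: d²=122 > ρ²=53 → inactive
F = F_att + ΣF_rep = (-13.7130,7.3580)
Δp = p'−p = (-1.3713,0.7358); α = Δx/Fx = (-927/676) / (-4635/338) = 1/10
check: Δy/Fy = (2487/3380) / (2487/338) = 1/10 ✓

α = 1/10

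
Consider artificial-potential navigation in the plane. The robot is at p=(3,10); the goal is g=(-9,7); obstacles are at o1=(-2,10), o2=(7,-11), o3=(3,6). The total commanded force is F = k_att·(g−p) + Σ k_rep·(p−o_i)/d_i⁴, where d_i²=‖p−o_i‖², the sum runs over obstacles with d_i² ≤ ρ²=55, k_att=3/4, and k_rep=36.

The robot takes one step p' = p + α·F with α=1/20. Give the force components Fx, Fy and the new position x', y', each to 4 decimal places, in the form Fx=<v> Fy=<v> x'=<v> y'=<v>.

Fx=-8.7120 Fy=-1.6875 x'=2.5644 y'=9.9156

F_att = 3/4·(g−p) = 3/4·(-12,-3) = (-9.0000,-2.2500)
o1: d²=25 ≤ ρ²=55; F_rep = 36·(5,0)/25² = (0.2880,0.0000)
o2: d²=457 > ρ²=55 → inactive
o3: d²=16 ≤ ρ²=55; F_rep = 36·(0,4)/16² = (0.0000,0.5625)
F = F_att + ΣF_rep = (-8.7120,-1.6875)
p' = p + 1/20·F = (2.5644,9.9156)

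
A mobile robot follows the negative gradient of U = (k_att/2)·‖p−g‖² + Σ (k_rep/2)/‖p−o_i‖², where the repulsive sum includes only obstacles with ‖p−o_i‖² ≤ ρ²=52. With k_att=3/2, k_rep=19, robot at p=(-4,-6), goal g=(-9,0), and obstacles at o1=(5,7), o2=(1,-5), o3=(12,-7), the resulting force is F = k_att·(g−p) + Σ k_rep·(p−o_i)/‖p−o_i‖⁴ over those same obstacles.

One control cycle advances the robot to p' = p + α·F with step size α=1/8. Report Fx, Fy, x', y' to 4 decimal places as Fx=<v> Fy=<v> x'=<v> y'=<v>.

F_att = 3/2·(g−p) = 3/2·(-5,6) = (-7.5000,9.0000)
o1: d²=250 > ρ²=52 → inactive
o2: d²=26 ≤ ρ²=52; F_rep = 19·(-5,-1)/26² = (-0.1405,-0.0281)
o3: d²=257 > ρ²=52 → inactive
F = F_att + ΣF_rep = (-7.6405,8.9719)
p' = p + 1/8·F = (-4.9551,-4.8785)

Fx=-7.6405 Fy=8.9719 x'=-4.9551 y'=-4.8785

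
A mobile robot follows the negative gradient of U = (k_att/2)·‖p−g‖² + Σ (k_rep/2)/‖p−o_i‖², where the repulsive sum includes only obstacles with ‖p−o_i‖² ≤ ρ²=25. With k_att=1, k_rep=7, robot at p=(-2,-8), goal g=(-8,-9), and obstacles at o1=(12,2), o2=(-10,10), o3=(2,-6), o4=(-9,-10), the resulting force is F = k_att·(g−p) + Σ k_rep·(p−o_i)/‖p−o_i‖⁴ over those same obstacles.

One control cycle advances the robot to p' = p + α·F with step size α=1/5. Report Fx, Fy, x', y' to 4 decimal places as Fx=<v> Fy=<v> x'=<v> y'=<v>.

F_att = 1·(g−p) = 1·(-6,-1) = (-6.0000,-1.0000)
o1: d²=296 > ρ²=25 → inactive
o2: d²=388 > ρ²=25 → inactive
o3: d²=20 ≤ ρ²=25; F_rep = 7·(-4,-2)/20² = (-0.0700,-0.0350)
o4: d²=53 > ρ²=25 → inactive
F = F_att + ΣF_rep = (-6.0700,-1.0350)
p' = p + 1/5·F = (-3.2140,-8.2070)

Fx=-6.0700 Fy=-1.0350 x'=-3.2140 y'=-8.2070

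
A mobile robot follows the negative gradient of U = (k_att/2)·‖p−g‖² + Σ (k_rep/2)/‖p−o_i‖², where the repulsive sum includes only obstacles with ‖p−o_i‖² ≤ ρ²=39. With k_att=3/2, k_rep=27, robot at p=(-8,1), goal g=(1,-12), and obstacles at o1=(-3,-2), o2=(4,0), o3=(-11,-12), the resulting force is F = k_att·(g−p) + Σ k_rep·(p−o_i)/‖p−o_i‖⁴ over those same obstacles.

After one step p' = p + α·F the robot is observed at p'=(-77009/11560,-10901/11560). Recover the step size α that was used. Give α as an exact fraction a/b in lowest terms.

F_att = 3/2·(g−p) = 3/2·(9,-13) = (13.5000,-19.5000)
o1: d²=34 ≤ ρ²=39; F_rep = 27·(-5,3)/34² = (-0.1168,0.0701)
o2: d²=145 > ρ²=39 → inactive
o3: d²=178 > ρ²=39 → inactive
F = F_att + ΣF_rep = (13.3832,-19.4299)
Δp = p'−p = (1.3383,-1.9430); α = Δx/Fx = (15471/11560) / (15471/1156) = 1/10
check: Δy/Fy = (-22461/11560) / (-22461/1156) = 1/10 ✓

α = 1/10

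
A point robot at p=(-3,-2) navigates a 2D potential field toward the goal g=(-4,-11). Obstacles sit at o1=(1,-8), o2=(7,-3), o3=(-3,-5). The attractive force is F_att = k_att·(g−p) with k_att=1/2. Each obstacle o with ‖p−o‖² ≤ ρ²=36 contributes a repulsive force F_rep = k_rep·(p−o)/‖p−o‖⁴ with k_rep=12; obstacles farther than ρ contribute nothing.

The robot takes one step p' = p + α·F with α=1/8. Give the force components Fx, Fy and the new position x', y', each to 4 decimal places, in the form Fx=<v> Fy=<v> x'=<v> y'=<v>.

Fx=-0.5000 Fy=-4.0556 x'=-3.0625 y'=-2.5069

F_att = 1/2·(g−p) = 1/2·(-1,-9) = (-0.5000,-4.5000)
o1: d²=52 > ρ²=36 → inactive
o2: d²=101 > ρ²=36 → inactive
o3: d²=9 ≤ ρ²=36; F_rep = 12·(0,3)/9² = (0.0000,0.4444)
F = F_att + ΣF_rep = (-0.5000,-4.0556)
p' = p + 1/8·F = (-3.0625,-2.5069)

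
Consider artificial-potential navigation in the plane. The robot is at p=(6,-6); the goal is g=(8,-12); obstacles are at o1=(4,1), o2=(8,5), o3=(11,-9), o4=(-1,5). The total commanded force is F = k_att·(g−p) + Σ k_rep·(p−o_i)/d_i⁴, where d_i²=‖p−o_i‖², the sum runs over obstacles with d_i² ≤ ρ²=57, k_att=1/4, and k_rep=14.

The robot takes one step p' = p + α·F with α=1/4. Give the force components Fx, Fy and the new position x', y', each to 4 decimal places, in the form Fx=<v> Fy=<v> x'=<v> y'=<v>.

F_att = 1/4·(g−p) = 1/4·(2,-6) = (0.5000,-1.5000)
o1: d²=53 ≤ ρ²=57; F_rep = 14·(2,-7)/53² = (0.0100,-0.0349)
o2: d²=125 > ρ²=57 → inactive
o3: d²=34 ≤ ρ²=57; F_rep = 14·(-5,3)/34² = (-0.0606,0.0363)
o4: d²=170 > ρ²=57 → inactive
F = F_att + ΣF_rep = (0.4494,-1.4986)
p' = p + 1/4·F = (6.1124,-6.3746)

Fx=0.4494 Fy=-1.4986 x'=6.1124 y'=-6.3746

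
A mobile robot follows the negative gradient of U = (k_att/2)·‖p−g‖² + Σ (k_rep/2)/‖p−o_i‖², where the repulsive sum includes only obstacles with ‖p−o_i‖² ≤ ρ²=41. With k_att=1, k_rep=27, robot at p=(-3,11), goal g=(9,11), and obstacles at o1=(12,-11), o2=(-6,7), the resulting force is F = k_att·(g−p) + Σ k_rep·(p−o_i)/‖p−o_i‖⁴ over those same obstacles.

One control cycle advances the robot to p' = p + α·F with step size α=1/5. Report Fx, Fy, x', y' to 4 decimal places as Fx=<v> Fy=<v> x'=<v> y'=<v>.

Fx=12.1296 Fy=0.1728 x'=-0.5741 y'=11.0346

F_att = 1·(g−p) = 1·(12,0) = (12.0000,0.0000)
o1: d²=709 > ρ²=41 → inactive
o2: d²=25 ≤ ρ²=41; F_rep = 27·(3,4)/25² = (0.1296,0.1728)
F = F_att + ΣF_rep = (12.1296,0.1728)
p' = p + 1/5·F = (-0.5741,11.0346)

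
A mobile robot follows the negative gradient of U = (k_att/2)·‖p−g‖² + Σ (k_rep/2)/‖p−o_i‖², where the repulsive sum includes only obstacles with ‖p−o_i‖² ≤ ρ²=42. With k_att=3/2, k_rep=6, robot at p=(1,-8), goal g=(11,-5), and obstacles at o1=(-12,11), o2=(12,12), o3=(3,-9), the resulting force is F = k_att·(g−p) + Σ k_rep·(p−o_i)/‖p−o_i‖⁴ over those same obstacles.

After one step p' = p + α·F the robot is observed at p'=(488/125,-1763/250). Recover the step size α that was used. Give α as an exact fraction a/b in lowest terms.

F_att = 3/2·(g−p) = 3/2·(10,3) = (15.0000,4.5000)
o1: d²=530 > ρ²=42 → inactive
o2: d²=521 > ρ²=42 → inactive
o3: d²=5 ≤ ρ²=42; F_rep = 6·(-2,1)/5² = (-0.4800,0.2400)
F = F_att + ΣF_rep = (14.5200,4.7400)
Δp = p'−p = (2.9040,0.9480); α = Δx/Fx = (363/125) / (363/25) = 1/5
check: Δy/Fy = (237/250) / (237/50) = 1/5 ✓

α = 1/5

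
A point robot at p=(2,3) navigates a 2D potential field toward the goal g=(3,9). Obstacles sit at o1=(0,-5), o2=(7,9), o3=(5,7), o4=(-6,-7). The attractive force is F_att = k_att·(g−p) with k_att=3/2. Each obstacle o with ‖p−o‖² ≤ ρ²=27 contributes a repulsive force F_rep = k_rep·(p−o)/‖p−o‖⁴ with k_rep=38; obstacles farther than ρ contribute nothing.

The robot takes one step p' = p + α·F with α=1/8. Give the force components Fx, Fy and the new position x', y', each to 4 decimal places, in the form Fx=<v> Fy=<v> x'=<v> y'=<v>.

F_att = 3/2·(g−p) = 3/2·(1,6) = (1.5000,9.0000)
o1: d²=68 > ρ²=27 → inactive
o2: d²=61 > ρ²=27 → inactive
o3: d²=25 ≤ ρ²=27; F_rep = 38·(-3,-4)/25² = (-0.1824,-0.2432)
o4: d²=164 > ρ²=27 → inactive
F = F_att + ΣF_rep = (1.3176,8.7568)
p' = p + 1/8·F = (2.1647,4.0946)

Fx=1.3176 Fy=8.7568 x'=2.1647 y'=4.0946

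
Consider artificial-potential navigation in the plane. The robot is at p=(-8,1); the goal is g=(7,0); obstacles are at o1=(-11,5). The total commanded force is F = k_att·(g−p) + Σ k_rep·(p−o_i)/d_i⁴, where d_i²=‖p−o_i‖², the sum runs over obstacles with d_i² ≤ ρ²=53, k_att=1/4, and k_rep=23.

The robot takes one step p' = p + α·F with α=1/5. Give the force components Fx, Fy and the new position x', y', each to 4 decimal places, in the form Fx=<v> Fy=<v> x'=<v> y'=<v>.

Fx=3.8604 Fy=-0.3972 x'=-7.2279 y'=0.9206

F_att = 1/4·(g−p) = 1/4·(15,-1) = (3.7500,-0.2500)
o1: d²=25 ≤ ρ²=53; F_rep = 23·(3,-4)/25² = (0.1104,-0.1472)
F = F_att + ΣF_rep = (3.8604,-0.3972)
p' = p + 1/5·F = (-7.2279,0.9206)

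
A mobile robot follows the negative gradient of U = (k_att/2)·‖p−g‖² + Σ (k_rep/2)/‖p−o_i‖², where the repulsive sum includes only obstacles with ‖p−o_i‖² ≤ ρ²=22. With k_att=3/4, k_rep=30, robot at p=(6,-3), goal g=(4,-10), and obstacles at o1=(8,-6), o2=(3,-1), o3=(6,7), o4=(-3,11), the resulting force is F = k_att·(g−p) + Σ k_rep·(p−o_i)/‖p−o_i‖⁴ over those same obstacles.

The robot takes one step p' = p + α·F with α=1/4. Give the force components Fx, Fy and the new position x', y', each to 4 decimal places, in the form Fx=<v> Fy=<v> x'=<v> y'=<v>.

F_att = 3/4·(g−p) = 3/4·(-2,-7) = (-1.5000,-5.2500)
o1: d²=13 ≤ ρ²=22; F_rep = 30·(-2,3)/13² = (-0.3550,0.5325)
o2: d²=13 ≤ ρ²=22; F_rep = 30·(3,-2)/13² = (0.5325,-0.3550)
o3: d²=100 > ρ²=22 → inactive
o4: d²=277 > ρ²=22 → inactive
F = F_att + ΣF_rep = (-1.3225,-5.0725)
p' = p + 1/4·F = (5.6694,-4.2681)

Fx=-1.3225 Fy=-5.0725 x'=5.6694 y'=-4.2681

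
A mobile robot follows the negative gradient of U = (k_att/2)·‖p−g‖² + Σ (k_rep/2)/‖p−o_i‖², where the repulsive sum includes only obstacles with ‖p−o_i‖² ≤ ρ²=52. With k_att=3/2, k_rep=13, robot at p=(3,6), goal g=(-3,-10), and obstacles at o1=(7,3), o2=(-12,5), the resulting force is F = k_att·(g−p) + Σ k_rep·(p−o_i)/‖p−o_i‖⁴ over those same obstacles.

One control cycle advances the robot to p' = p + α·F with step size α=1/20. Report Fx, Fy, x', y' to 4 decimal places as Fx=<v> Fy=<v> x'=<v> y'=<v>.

Fx=-9.0832 Fy=-23.9376 x'=2.5458 y'=4.8031

F_att = 3/2·(g−p) = 3/2·(-6,-16) = (-9.0000,-24.0000)
o1: d²=25 ≤ ρ²=52; F_rep = 13·(-4,3)/25² = (-0.0832,0.0624)
o2: d²=226 > ρ²=52 → inactive
F = F_att + ΣF_rep = (-9.0832,-23.9376)
p' = p + 1/20·F = (2.5458,4.8031)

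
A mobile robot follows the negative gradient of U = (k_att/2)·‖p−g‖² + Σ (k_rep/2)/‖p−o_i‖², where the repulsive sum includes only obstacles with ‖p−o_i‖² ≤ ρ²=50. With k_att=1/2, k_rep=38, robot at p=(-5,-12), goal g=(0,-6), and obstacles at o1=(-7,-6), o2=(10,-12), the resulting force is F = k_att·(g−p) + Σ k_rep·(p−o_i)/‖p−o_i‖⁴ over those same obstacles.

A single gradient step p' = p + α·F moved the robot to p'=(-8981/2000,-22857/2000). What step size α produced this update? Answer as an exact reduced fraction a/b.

α = 1/5

F_att = 1/2·(g−p) = 1/2·(5,6) = (2.5000,3.0000)
o1: d²=40 ≤ ρ²=50; F_rep = 38·(2,-6)/40² = (0.0475,-0.1425)
o2: d²=225 > ρ²=50 → inactive
F = F_att + ΣF_rep = (2.5475,2.8575)
Δp = p'−p = (0.5095,0.5715); α = Δx/Fx = (1019/2000) / (1019/400) = 1/5
check: Δy/Fy = (1143/2000) / (1143/400) = 1/5 ✓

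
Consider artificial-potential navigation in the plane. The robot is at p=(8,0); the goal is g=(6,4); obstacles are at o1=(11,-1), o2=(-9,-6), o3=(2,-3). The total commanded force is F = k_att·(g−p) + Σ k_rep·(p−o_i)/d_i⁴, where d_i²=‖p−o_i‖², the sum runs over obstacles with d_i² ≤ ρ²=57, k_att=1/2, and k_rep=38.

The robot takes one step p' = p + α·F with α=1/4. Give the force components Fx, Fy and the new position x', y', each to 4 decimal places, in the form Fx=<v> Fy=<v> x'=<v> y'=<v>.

Fx=-2.0274 Fy=2.4363 x'=7.4931 y'=0.6091

F_att = 1/2·(g−p) = 1/2·(-2,4) = (-1.0000,2.0000)
o1: d²=10 ≤ ρ²=57; F_rep = 38·(-3,1)/10² = (-1.1400,0.3800)
o2: d²=325 > ρ²=57 → inactive
o3: d²=45 ≤ ρ²=57; F_rep = 38·(6,3)/45² = (0.1126,0.0563)
F = F_att + ΣF_rep = (-2.0274,2.4363)
p' = p + 1/4·F = (7.4931,0.6091)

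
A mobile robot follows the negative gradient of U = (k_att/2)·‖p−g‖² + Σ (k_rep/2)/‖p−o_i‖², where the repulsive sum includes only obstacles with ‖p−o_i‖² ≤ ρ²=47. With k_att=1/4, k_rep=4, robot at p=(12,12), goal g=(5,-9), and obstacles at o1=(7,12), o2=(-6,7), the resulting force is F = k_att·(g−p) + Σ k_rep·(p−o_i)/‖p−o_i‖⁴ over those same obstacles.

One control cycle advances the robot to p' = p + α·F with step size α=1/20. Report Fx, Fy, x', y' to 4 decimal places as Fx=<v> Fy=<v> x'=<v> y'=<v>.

F_att = 1/4·(g−p) = 1/4·(-7,-21) = (-1.7500,-5.2500)
o1: d²=25 ≤ ρ²=47; F_rep = 4·(5,0)/25² = (0.0320,0.0000)
o2: d²=349 > ρ²=47 → inactive
F = F_att + ΣF_rep = (-1.7180,-5.2500)
p' = p + 1/20·F = (11.9141,11.7375)

Fx=-1.7180 Fy=-5.2500 x'=11.9141 y'=11.7375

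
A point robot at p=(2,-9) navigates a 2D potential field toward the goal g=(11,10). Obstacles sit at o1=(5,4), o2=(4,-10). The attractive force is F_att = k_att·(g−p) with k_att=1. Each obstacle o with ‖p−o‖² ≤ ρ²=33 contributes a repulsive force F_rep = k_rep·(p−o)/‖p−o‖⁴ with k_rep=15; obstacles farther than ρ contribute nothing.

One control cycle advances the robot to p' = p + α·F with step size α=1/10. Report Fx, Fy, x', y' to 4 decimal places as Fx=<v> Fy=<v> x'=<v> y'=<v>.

Fx=7.8000 Fy=19.6000 x'=2.7800 y'=-7.0400

F_att = 1·(g−p) = 1·(9,19) = (9.0000,19.0000)
o1: d²=178 > ρ²=33 → inactive
o2: d²=5 ≤ ρ²=33; F_rep = 15·(-2,1)/5² = (-1.2000,0.6000)
F = F_att + ΣF_rep = (7.8000,19.6000)
p' = p + 1/10·F = (2.7800,-7.0400)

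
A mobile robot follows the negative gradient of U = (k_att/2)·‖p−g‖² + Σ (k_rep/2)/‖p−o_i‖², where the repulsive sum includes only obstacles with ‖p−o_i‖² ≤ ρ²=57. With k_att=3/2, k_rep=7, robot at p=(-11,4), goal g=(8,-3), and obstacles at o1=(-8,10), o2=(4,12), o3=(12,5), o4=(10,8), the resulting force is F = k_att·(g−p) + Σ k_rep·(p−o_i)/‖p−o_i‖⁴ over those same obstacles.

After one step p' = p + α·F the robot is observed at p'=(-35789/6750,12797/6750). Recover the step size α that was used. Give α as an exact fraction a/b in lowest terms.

α = 1/5

F_att = 3/2·(g−p) = 3/2·(19,-7) = (28.5000,-10.5000)
o1: d²=45 ≤ ρ²=57; F_rep = 7·(-3,-6)/45² = (-0.0104,-0.0207)
o2: d²=289 > ρ²=57 → inactive
o3: d²=530 > ρ²=57 → inactive
o4: d²=457 > ρ²=57 → inactive
F = F_att + ΣF_rep = (28.4896,-10.5207)
Δp = p'−p = (5.6979,-2.1041); α = Δx/Fx = (38461/6750) / (38461/1350) = 1/5
check: Δy/Fy = (-14203/6750) / (-14203/1350) = 1/5 ✓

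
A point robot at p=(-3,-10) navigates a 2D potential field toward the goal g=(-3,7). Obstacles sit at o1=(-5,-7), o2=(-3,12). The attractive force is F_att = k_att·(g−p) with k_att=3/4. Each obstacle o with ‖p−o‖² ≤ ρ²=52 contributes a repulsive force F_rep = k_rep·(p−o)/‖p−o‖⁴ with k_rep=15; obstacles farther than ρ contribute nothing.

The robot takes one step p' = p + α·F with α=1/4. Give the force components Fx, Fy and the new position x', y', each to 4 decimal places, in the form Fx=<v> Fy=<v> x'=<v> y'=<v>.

F_att = 3/4·(g−p) = 3/4·(0,17) = (0.0000,12.7500)
o1: d²=13 ≤ ρ²=52; F_rep = 15·(2,-3)/13² = (0.1775,-0.2663)
o2: d²=484 > ρ²=52 → inactive
F = F_att + ΣF_rep = (0.1775,12.4837)
p' = p + 1/4·F = (-2.9556,-6.8791)

Fx=0.1775 Fy=12.4837 x'=-2.9556 y'=-6.8791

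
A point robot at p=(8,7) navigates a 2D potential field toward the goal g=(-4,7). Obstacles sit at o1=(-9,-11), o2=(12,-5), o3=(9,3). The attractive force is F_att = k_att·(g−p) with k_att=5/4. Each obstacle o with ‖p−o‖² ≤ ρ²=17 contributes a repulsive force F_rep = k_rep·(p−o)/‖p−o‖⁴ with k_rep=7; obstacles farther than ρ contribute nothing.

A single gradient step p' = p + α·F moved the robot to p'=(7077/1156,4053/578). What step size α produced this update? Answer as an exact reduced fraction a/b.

α = 1/8

F_att = 5/4·(g−p) = 5/4·(-12,0) = (-15.0000,0.0000)
o1: d²=613 > ρ²=17 → inactive
o2: d²=160 > ρ²=17 → inactive
o3: d²=17 ≤ ρ²=17; F_rep = 7·(-1,4)/17² = (-0.0242,0.0969)
F = F_att + ΣF_rep = (-15.0242,0.0969)
Δp = p'−p = (-1.8780,0.0121); α = Δx/Fx = (-2171/1156) / (-4342/289) = 1/8
check: Δy/Fy = (7/578) / (28/289) = 1/8 ✓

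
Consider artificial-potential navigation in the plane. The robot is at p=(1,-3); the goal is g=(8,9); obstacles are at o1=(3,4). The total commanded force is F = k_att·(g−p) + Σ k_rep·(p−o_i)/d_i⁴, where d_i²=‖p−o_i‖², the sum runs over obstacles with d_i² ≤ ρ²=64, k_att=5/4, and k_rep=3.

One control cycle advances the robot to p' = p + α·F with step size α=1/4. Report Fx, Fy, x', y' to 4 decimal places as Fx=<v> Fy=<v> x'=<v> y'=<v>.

F_att = 5/4·(g−p) = 5/4·(7,12) = (8.7500,15.0000)
o1: d²=53 ≤ ρ²=64; F_rep = 3·(-2,-7)/53² = (-0.0021,-0.0075)
F = F_att + ΣF_rep = (8.7479,14.9925)
p' = p + 1/4·F = (3.1870,0.7481)

Fx=8.7479 Fy=14.9925 x'=3.1870 y'=0.7481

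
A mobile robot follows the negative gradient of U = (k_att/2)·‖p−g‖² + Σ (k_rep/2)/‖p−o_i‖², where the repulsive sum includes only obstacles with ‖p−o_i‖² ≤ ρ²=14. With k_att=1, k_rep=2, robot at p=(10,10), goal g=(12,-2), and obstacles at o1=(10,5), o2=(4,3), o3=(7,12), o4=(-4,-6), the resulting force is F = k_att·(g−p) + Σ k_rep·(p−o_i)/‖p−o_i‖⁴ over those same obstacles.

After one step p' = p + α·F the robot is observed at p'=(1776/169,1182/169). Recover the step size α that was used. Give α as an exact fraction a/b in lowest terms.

α = 1/4

F_att = 1·(g−p) = 1·(2,-12) = (2.0000,-12.0000)
o1: d²=25 > ρ²=14 → inactive
o2: d²=85 > ρ²=14 → inactive
o3: d²=13 ≤ ρ²=14; F_rep = 2·(3,-2)/13² = (0.0355,-0.0237)
o4: d²=452 > ρ²=14 → inactive
F = F_att + ΣF_rep = (2.0355,-12.0237)
Δp = p'−p = (0.5089,-3.0059); α = Δx/Fx = (86/169) / (344/169) = 1/4
check: Δy/Fy = (-508/169) / (-2032/169) = 1/4 ✓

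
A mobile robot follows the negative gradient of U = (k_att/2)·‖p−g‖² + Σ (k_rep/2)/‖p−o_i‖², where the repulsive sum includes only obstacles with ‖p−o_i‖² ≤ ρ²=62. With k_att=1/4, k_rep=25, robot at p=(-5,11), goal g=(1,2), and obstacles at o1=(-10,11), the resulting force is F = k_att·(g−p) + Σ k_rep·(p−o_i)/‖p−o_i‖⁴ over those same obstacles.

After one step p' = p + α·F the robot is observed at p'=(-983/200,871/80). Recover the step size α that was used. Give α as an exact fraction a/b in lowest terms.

F_att = 1/4·(g−p) = 1/4·(6,-9) = (1.5000,-2.2500)
o1: d²=25 ≤ ρ²=62; F_rep = 25·(5,0)/25² = (0.2000,0.0000)
F = F_att + ΣF_rep = (1.7000,-2.2500)
Δp = p'−p = (0.0850,-0.1125); α = Δx/Fx = (17/200) / (17/10) = 1/20
check: Δy/Fy = (-9/80) / (-9/4) = 1/20 ✓

α = 1/20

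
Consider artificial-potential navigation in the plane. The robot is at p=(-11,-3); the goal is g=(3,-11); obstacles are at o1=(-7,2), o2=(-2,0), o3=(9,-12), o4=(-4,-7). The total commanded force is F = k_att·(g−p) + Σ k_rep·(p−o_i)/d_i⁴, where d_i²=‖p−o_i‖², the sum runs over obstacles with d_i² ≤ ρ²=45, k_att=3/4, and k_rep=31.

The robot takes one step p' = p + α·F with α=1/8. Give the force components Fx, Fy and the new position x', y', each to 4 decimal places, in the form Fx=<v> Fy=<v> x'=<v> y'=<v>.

F_att = 3/4·(g−p) = 3/4·(14,-8) = (10.5000,-6.0000)
o1: d²=41 ≤ ρ²=45; F_rep = 31·(-4,-5)/41² = (-0.0738,-0.0922)
o2: d²=90 > ρ²=45 → inactive
o3: d²=481 > ρ²=45 → inactive
o4: d²=65 > ρ²=45 → inactive
F = F_att + ΣF_rep = (10.4262,-6.0922)
p' = p + 1/8·F = (-9.6967,-3.7615)

Fx=10.4262 Fy=-6.0922 x'=-9.6967 y'=-3.7615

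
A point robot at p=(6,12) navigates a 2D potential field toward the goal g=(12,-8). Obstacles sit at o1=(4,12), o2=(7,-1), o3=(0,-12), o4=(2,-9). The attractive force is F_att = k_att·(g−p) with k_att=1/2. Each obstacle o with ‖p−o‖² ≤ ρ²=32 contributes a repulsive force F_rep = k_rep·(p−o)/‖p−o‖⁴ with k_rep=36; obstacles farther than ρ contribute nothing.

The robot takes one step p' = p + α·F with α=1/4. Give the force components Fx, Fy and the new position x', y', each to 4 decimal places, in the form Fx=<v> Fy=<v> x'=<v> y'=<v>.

F_att = 1/2·(g−p) = 1/2·(6,-20) = (3.0000,-10.0000)
o1: d²=4 ≤ ρ²=32; F_rep = 36·(2,0)/4² = (4.5000,0.0000)
o2: d²=170 > ρ²=32 → inactive
o3: d²=612 > ρ²=32 → inactive
o4: d²=457 > ρ²=32 → inactive
F = F_att + ΣF_rep = (7.5000,-10.0000)
p' = p + 1/4·F = (7.8750,9.5000)

Fx=7.5000 Fy=-10.0000 x'=7.8750 y'=9.5000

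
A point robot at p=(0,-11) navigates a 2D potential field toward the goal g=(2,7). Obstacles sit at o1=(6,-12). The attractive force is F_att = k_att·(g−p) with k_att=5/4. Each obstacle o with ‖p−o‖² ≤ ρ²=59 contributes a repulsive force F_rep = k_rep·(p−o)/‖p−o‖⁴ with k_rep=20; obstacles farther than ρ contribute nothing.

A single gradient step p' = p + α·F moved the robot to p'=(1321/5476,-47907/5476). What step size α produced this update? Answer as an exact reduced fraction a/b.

α = 1/10

F_att = 5/4·(g−p) = 5/4·(2,18) = (2.5000,22.5000)
o1: d²=37 ≤ ρ²=59; F_rep = 20·(-6,1)/37² = (-0.0877,0.0146)
F = F_att + ΣF_rep = (2.4123,22.5146)
Δp = p'−p = (0.2412,2.2515); α = Δx/Fx = (1321/5476) / (6605/2738) = 1/10
check: Δy/Fy = (12329/5476) / (61645/2738) = 1/10 ✓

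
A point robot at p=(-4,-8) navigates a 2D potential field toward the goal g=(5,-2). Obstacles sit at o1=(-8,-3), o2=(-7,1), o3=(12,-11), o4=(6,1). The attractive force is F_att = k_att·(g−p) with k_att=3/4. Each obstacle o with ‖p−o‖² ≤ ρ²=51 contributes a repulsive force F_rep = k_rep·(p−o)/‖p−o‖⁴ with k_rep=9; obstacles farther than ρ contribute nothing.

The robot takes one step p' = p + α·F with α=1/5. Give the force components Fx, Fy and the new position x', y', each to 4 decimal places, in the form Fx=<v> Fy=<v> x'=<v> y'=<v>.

Fx=6.7714 Fy=4.4732 x'=-2.6457 y'=-7.1054

F_att = 3/4·(g−p) = 3/4·(9,6) = (6.7500,4.5000)
o1: d²=41 ≤ ρ²=51; F_rep = 9·(4,-5)/41² = (0.0214,-0.0268)
o2: d²=90 > ρ²=51 → inactive
o3: d²=265 > ρ²=51 → inactive
o4: d²=181 > ρ²=51 → inactive
F = F_att + ΣF_rep = (6.7714,4.4732)
p' = p + 1/5·F = (-2.6457,-7.1054)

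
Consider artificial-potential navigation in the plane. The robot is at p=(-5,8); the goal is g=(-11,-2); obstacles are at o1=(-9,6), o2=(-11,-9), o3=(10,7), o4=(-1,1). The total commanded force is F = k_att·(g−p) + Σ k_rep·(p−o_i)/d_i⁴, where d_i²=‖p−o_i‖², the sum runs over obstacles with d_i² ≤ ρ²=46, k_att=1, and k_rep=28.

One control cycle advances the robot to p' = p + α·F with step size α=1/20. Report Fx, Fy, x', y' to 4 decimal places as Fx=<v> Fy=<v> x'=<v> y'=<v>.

Fx=-5.7200 Fy=-9.8600 x'=-5.2860 y'=7.5070

F_att = 1·(g−p) = 1·(-6,-10) = (-6.0000,-10.0000)
o1: d²=20 ≤ ρ²=46; F_rep = 28·(4,2)/20² = (0.2800,0.1400)
o2: d²=325 > ρ²=46 → inactive
o3: d²=226 > ρ²=46 → inactive
o4: d²=65 > ρ²=46 → inactive
F = F_att + ΣF_rep = (-5.7200,-9.8600)
p' = p + 1/20·F = (-5.2860,7.5070)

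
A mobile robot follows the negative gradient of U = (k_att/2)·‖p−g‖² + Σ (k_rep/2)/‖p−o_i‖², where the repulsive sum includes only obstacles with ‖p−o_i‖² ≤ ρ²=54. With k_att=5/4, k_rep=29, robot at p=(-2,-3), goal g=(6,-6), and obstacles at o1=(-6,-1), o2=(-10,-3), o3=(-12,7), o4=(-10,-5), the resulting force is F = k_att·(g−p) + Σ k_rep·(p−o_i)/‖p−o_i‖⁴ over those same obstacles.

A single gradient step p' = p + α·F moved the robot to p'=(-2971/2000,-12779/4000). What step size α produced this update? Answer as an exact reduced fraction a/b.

α = 1/20

F_att = 5/4·(g−p) = 5/4·(8,-3) = (10.0000,-3.7500)
o1: d²=20 ≤ ρ²=54; F_rep = 29·(4,-2)/20² = (0.2900,-0.1450)
o2: d²=64 > ρ²=54 → inactive
o3: d²=200 > ρ²=54 → inactive
o4: d²=68 > ρ²=54 → inactive
F = F_att + ΣF_rep = (10.2900,-3.8950)
Δp = p'−p = (0.5145,-0.1948); α = Δx/Fx = (1029/2000) / (1029/100) = 1/20
check: Δy/Fy = (-779/4000) / (-779/200) = 1/20 ✓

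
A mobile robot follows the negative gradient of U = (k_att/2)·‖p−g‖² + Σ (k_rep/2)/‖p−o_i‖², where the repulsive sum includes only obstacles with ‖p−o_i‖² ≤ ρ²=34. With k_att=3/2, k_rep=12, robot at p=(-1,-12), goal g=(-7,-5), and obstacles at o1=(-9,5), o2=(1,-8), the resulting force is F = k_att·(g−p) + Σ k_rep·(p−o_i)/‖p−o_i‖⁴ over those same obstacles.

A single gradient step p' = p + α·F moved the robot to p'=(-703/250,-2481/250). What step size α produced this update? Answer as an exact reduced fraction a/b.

α = 1/5

F_att = 3/2·(g−p) = 3/2·(-6,7) = (-9.0000,10.5000)
o1: d²=353 > ρ²=34 → inactive
o2: d²=20 ≤ ρ²=34; F_rep = 12·(-2,-4)/20² = (-0.0600,-0.1200)
F = F_att + ΣF_rep = (-9.0600,10.3800)
Δp = p'−p = (-1.8120,2.0760); α = Δx/Fx = (-453/250) / (-453/50) = 1/5
check: Δy/Fy = (519/250) / (519/50) = 1/5 ✓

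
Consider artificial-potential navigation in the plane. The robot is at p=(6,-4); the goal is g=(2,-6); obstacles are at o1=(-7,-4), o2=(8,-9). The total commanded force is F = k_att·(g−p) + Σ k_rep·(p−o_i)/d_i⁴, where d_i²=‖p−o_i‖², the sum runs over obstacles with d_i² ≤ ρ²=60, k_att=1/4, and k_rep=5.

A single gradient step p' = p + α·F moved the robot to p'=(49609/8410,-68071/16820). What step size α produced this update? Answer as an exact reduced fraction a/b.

α = 1/10

F_att = 1/4·(g−p) = 1/4·(-4,-2) = (-1.0000,-0.5000)
o1: d²=169 > ρ²=60 → inactive
o2: d²=29 ≤ ρ²=60; F_rep = 5·(-2,5)/29² = (-0.0119,0.0297)
F = F_att + ΣF_rep = (-1.0119,-0.4703)
Δp = p'−p = (-0.1012,-0.0470); α = Δx/Fx = (-851/8410) / (-851/841) = 1/10
check: Δy/Fy = (-791/16820) / (-791/1682) = 1/10 ✓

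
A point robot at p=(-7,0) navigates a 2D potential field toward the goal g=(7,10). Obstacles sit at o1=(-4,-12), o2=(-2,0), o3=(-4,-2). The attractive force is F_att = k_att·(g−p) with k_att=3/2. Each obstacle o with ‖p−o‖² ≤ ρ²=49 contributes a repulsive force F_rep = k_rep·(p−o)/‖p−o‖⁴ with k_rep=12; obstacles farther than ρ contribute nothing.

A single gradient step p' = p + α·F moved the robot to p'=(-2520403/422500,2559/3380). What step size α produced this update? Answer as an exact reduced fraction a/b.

α = 1/20

F_att = 3/2·(g−p) = 3/2·(14,10) = (21.0000,15.0000)
o1: d²=153 > ρ²=49 → inactive
o2: d²=25 ≤ ρ²=49; F_rep = 12·(-5,0)/25² = (-0.0960,0.0000)
o3: d²=13 ≤ ρ²=49; F_rep = 12·(-3,2)/13² = (-0.2130,0.1420)
F = F_att + ΣF_rep = (20.6910,15.1420)
Δp = p'−p = (1.0345,0.7571); α = Δx/Fx = (437097/422500) / (437097/21125) = 1/20
check: Δy/Fy = (2559/3380) / (2559/169) = 1/20 ✓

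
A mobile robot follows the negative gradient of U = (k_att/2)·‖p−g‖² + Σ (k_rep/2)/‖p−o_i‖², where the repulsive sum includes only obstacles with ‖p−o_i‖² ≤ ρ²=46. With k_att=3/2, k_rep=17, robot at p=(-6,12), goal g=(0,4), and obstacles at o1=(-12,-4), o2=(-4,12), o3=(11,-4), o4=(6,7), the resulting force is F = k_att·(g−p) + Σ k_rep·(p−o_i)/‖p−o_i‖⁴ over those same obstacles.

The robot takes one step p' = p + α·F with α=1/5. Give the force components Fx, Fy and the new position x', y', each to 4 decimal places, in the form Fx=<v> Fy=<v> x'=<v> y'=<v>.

F_att = 3/2·(g−p) = 3/2·(6,-8) = (9.0000,-12.0000)
o1: d²=292 > ρ²=46 → inactive
o2: d²=4 ≤ ρ²=46; F_rep = 17·(-2,0)/4² = (-2.1250,0.0000)
o3: d²=545 > ρ²=46 → inactive
o4: d²=169 > ρ²=46 → inactive
F = F_att + ΣF_rep = (6.8750,-12.0000)
p' = p + 1/5·F = (-4.6250,9.6000)

Fx=6.8750 Fy=-12.0000 x'=-4.6250 y'=9.6000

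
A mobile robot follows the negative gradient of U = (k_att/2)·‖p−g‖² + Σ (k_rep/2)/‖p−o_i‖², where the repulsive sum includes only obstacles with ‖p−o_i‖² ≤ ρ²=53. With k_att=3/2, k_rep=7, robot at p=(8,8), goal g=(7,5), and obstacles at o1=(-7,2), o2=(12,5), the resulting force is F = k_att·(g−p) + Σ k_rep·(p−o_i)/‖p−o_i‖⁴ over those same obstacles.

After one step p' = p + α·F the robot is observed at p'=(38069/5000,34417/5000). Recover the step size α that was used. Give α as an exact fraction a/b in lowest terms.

F_att = 3/2·(g−p) = 3/2·(-1,-3) = (-1.5000,-4.5000)
o1: d²=261 > ρ²=53 → inactive
o2: d²=25 ≤ ρ²=53; F_rep = 7·(-4,3)/25² = (-0.0448,0.0336)
F = F_att + ΣF_rep = (-1.5448,-4.4664)
Δp = p'−p = (-0.3862,-1.1166); α = Δx/Fx = (-1931/5000) / (-1931/1250) = 1/4
check: Δy/Fy = (-5583/5000) / (-5583/1250) = 1/4 ✓

α = 1/4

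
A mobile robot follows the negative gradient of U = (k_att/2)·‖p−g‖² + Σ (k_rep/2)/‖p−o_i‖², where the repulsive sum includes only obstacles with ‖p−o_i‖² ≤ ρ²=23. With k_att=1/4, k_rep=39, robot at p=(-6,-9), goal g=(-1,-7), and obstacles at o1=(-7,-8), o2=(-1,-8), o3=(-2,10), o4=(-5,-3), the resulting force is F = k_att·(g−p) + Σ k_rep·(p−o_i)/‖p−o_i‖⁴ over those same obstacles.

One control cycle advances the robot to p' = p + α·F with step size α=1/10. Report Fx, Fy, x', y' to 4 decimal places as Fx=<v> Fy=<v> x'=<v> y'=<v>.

Fx=11.0000 Fy=-9.2500 x'=-4.9000 y'=-9.9250

F_att = 1/4·(g−p) = 1/4·(5,2) = (1.2500,0.5000)
o1: d²=2 ≤ ρ²=23; F_rep = 39·(1,-1)/2² = (9.7500,-9.7500)
o2: d²=26 > ρ²=23 → inactive
o3: d²=377 > ρ²=23 → inactive
o4: d²=37 > ρ²=23 → inactive
F = F_att + ΣF_rep = (11.0000,-9.2500)
p' = p + 1/10·F = (-4.9000,-9.9250)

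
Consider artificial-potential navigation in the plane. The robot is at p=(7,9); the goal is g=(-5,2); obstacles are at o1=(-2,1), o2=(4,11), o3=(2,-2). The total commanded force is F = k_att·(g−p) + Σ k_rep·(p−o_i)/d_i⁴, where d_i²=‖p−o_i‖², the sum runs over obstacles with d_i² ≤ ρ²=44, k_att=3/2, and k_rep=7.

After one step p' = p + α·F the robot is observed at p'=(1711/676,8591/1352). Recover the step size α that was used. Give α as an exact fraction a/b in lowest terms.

α = 1/4

F_att = 3/2·(g−p) = 3/2·(-12,-7) = (-18.0000,-10.5000)
o1: d²=145 > ρ²=44 → inactive
o2: d²=13 ≤ ρ²=44; F_rep = 7·(3,-2)/13² = (0.1243,-0.0828)
o3: d²=146 > ρ²=44 → inactive
F = F_att + ΣF_rep = (-17.8757,-10.5828)
Δp = p'−p = (-4.4689,-2.6457); α = Δx/Fx = (-3021/676) / (-3021/169) = 1/4
check: Δy/Fy = (-3577/1352) / (-3577/338) = 1/4 ✓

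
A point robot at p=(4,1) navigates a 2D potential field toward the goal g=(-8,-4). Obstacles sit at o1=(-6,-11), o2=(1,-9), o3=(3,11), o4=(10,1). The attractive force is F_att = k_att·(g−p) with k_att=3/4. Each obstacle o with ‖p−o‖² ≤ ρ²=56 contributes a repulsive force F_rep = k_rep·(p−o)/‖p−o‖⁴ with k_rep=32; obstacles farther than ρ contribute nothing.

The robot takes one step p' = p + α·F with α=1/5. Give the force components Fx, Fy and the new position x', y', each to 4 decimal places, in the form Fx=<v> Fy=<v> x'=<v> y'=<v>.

F_att = 3/4·(g−p) = 3/4·(-12,-5) = (-9.0000,-3.7500)
o1: d²=244 > ρ²=56 → inactive
o2: d²=109 > ρ²=56 → inactive
o3: d²=101 > ρ²=56 → inactive
o4: d²=36 ≤ ρ²=56; F_rep = 32·(-6,0)/36² = (-0.1481,0.0000)
F = F_att + ΣF_rep = (-9.1481,-3.7500)
p' = p + 1/5·F = (2.1704,0.2500)

Fx=-9.1481 Fy=-3.7500 x'=2.1704 y'=0.2500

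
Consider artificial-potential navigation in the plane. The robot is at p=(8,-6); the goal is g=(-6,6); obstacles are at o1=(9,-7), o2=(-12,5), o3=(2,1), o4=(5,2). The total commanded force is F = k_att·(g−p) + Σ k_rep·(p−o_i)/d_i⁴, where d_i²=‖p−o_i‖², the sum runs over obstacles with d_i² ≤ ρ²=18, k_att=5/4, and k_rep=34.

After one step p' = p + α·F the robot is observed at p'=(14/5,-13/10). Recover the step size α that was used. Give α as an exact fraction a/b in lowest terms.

F_att = 5/4·(g−p) = 5/4·(-14,12) = (-17.5000,15.0000)
o1: d²=2 ≤ ρ²=18; F_rep = 34·(-1,1)/2² = (-8.5000,8.5000)
o2: d²=521 > ρ²=18 → inactive
o3: d²=85 > ρ²=18 → inactive
o4: d²=73 > ρ²=18 → inactive
F = F_att + ΣF_rep = (-26.0000,23.5000)
Δp = p'−p = (-5.2000,4.7000); α = Δx/Fx = (-26/5) / (-26) = 1/5
check: Δy/Fy = (47/10) / (47/2) = 1/5 ✓

α = 1/5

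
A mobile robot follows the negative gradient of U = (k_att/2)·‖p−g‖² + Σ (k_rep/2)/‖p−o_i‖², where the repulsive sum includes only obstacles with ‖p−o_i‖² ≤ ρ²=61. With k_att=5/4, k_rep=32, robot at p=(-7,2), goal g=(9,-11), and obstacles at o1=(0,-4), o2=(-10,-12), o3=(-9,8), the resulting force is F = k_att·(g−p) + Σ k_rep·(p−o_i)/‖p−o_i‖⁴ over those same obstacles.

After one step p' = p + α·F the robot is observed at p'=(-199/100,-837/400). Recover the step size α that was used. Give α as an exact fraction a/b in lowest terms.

α = 1/4

F_att = 5/4·(g−p) = 5/4·(16,-13) = (20.0000,-16.2500)
o1: d²=85 > ρ²=61 → inactive
o2: d²=205 > ρ²=61 → inactive
o3: d²=40 ≤ ρ²=61; F_rep = 32·(2,-6)/40² = (0.0400,-0.1200)
F = F_att + ΣF_rep = (20.0400,-16.3700)
Δp = p'−p = (5.0100,-4.0925); α = Δx/Fx = (501/100) / (501/25) = 1/4
check: Δy/Fy = (-1637/400) / (-1637/100) = 1/4 ✓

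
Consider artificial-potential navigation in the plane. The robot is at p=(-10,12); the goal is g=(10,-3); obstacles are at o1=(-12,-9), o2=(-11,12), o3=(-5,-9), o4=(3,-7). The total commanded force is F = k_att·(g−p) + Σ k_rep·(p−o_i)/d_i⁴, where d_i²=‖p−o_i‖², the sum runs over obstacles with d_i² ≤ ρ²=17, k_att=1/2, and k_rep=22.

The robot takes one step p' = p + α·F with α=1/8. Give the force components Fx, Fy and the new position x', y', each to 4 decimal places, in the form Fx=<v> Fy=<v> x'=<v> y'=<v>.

Fx=32.0000 Fy=-7.5000 x'=-6.0000 y'=11.0625

F_att = 1/2·(g−p) = 1/2·(20,-15) = (10.0000,-7.5000)
o1: d²=445 > ρ²=17 → inactive
o2: d²=1 ≤ ρ²=17; F_rep = 22·(1,0)/1² = (22.0000,0.0000)
o3: d²=466 > ρ²=17 → inactive
o4: d²=530 > ρ²=17 → inactive
F = F_att + ΣF_rep = (32.0000,-7.5000)
p' = p + 1/8·F = (-6.0000,11.0625)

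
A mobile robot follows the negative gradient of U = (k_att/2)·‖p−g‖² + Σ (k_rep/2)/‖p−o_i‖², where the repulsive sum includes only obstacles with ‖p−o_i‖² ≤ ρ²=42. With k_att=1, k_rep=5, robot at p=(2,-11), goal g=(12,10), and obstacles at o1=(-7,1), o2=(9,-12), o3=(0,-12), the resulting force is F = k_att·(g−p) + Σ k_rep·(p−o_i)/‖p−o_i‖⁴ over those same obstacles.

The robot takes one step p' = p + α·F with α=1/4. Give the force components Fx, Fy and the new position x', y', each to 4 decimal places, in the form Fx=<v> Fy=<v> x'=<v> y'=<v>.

F_att = 1·(g−p) = 1·(10,21) = (10.0000,21.0000)
o1: d²=225 > ρ²=42 → inactive
o2: d²=50 > ρ²=42 → inactive
o3: d²=5 ≤ ρ²=42; F_rep = 5·(2,1)/5² = (0.4000,0.2000)
F = F_att + ΣF_rep = (10.4000,21.2000)
p' = p + 1/4·F = (4.6000,-5.7000)

Fx=10.4000 Fy=21.2000 x'=4.6000 y'=-5.7000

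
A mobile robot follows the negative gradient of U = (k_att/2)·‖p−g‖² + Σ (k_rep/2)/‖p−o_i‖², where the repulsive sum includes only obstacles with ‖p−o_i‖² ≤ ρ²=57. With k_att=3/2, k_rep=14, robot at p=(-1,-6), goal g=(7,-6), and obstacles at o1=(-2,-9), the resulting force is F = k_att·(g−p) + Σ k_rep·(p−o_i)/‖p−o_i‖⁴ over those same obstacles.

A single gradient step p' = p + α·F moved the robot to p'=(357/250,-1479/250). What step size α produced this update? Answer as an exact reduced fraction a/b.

F_att = 3/2·(g−p) = 3/2·(8,0) = (12.0000,0.0000)
o1: d²=10 ≤ ρ²=57; F_rep = 14·(1,3)/10² = (0.1400,0.4200)
F = F_att + ΣF_rep = (12.1400,0.4200)
Δp = p'−p = (2.4280,0.0840); α = Δx/Fx = (607/250) / (607/50) = 1/5
check: Δy/Fy = (21/250) / (21/50) = 1/5 ✓

α = 1/5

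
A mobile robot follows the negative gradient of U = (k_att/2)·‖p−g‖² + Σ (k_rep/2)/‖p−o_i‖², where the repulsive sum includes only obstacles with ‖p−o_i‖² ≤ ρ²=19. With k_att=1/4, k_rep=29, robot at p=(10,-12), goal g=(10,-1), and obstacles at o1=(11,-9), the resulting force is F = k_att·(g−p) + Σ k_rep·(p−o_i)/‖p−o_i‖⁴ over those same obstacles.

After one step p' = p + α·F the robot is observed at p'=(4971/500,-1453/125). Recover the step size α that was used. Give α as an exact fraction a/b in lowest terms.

α = 1/5

F_att = 1/4·(g−p) = 1/4·(0,11) = (0.0000,2.7500)
o1: d²=10 ≤ ρ²=19; F_rep = 29·(-1,-3)/10² = (-0.2900,-0.8700)
F = F_att + ΣF_rep = (-0.2900,1.8800)
Δp = p'−p = (-0.0580,0.3760); α = Δx/Fx = (-29/500) / (-29/100) = 1/5
check: Δy/Fy = (47/125) / (47/25) = 1/5 ✓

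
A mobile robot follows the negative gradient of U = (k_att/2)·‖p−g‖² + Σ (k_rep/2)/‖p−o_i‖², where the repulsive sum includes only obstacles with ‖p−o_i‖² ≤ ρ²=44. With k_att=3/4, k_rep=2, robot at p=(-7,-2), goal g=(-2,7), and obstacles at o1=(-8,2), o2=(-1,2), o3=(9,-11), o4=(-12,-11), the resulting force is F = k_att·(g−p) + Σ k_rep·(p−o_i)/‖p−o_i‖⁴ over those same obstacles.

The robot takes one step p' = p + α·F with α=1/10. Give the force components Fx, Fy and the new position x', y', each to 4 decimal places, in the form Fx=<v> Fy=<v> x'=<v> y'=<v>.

Fx=3.7569 Fy=6.7223 x'=-6.6243 y'=-1.3278

F_att = 3/4·(g−p) = 3/4·(5,9) = (3.7500,6.7500)
o1: d²=17 ≤ ρ²=44; F_rep = 2·(1,-4)/17² = (0.0069,-0.0277)
o2: d²=52 > ρ²=44 → inactive
o3: d²=337 > ρ²=44 → inactive
o4: d²=106 > ρ²=44 → inactive
F = F_att + ΣF_rep = (3.7569,6.7223)
p' = p + 1/10·F = (-6.6243,-1.3278)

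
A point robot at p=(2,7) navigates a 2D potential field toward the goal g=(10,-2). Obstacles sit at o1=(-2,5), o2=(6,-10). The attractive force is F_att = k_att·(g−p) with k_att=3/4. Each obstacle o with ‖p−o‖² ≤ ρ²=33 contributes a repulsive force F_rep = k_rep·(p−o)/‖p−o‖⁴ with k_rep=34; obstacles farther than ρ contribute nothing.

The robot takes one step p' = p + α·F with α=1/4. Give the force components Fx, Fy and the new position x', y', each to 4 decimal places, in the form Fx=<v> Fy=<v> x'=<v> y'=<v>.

Fx=6.3400 Fy=-6.5800 x'=3.5850 y'=5.3550

F_att = 3/4·(g−p) = 3/4·(8,-9) = (6.0000,-6.7500)
o1: d²=20 ≤ ρ²=33; F_rep = 34·(4,2)/20² = (0.3400,0.1700)
o2: d²=305 > ρ²=33 → inactive
F = F_att + ΣF_rep = (6.3400,-6.5800)
p' = p + 1/4·F = (3.5850,5.3550)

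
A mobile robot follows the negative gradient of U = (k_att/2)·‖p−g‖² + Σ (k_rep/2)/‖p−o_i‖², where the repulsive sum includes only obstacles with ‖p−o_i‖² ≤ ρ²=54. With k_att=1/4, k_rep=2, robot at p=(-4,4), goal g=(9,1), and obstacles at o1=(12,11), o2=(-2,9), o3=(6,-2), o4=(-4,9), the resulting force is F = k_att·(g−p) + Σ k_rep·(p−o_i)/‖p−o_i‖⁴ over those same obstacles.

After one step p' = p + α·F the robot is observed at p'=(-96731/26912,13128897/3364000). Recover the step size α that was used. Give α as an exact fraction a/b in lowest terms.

α = 1/8

F_att = 1/4·(g−p) = 1/4·(13,-3) = (3.2500,-0.7500)
o1: d²=305 > ρ²=54 → inactive
o2: d²=29 ≤ ρ²=54; F_rep = 2·(-2,-5)/29² = (-0.0048,-0.0119)
o3: d²=136 > ρ²=54 → inactive
o4: d²=25 ≤ ρ²=54; F_rep = 2·(0,-5)/25² = (0.0000,-0.0160)
F = F_att + ΣF_rep = (3.2452,-0.7779)
Δp = p'−p = (0.4057,-0.0972); α = Δx/Fx = (10917/26912) / (10917/3364) = 1/8
check: Δy/Fy = (-327103/3364000) / (-327103/420500) = 1/8 ✓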